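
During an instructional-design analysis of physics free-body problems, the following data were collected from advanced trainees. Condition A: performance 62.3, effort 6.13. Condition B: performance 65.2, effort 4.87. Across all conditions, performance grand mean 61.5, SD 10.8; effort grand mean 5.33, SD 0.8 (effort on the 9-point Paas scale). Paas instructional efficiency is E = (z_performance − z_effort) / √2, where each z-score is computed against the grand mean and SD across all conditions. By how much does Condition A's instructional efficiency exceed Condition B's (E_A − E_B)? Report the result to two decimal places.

-1.30

Condition A: z_P = (62.3 − 61.5)/10.8 = 0.0741; z_E = (6.13 − 5.33)/0.8 = 1.0000; E_A = (0.0741 − 1.0000)/√2 = -0.6547.
Condition B: z_P = (65.2 − 61.5)/10.8 = 0.3426; z_E = (4.87 − 5.33)/0.8 = -0.5750; E_B = (0.3426 − (-0.5750))/√2 = 0.6488.
E_A − E_B = -0.6547 − 0.6488 = -1.3035 ≈ -1.30.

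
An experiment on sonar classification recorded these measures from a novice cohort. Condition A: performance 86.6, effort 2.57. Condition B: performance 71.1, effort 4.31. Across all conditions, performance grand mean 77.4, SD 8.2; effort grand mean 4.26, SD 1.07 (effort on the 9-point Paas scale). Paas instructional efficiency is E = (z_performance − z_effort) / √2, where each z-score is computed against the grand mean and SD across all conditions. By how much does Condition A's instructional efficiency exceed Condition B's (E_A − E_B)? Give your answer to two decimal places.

Condition A: z_P = (86.6 − 77.4)/8.2 = 1.1220; z_E = (2.57 − 4.26)/1.07 = -1.5794; E_A = (1.1220 − (-1.5794))/√2 = 1.9102.
Condition B: z_P = (71.1 − 77.4)/8.2 = -0.7683; z_E = (4.31 − 4.26)/1.07 = 0.0467; E_B = (-0.7683 − 0.0467)/√2 = -0.5763.
E_A − E_B = 1.9102 − (-0.5763) = 2.4865 ≈ 2.49.

2.49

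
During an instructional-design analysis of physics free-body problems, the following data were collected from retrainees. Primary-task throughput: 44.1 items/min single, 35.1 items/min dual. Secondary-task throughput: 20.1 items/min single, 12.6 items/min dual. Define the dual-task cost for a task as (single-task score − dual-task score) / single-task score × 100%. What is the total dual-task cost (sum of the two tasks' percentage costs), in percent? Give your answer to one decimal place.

Primary cost = (44.1 − 35.1) / 44.1 × 100% = 20.4082%.
Secondary cost = (20.1 − 12.6) / 20.1 × 100% = 37.3134%.
Total = 20.4082% + 37.3134% = 57.7216% ≈ 57.7%.

57.7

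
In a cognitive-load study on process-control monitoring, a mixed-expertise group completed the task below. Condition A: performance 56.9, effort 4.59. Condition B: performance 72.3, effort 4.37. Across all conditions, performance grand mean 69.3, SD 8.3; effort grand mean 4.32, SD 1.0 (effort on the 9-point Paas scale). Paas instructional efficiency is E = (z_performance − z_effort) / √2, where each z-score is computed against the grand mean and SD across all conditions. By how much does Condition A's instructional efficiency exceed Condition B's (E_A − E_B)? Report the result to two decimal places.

Condition A: z_P = (56.9 − 69.3)/8.3 = -1.4940; z_E = (4.59 − 4.32)/1.0 = 0.2700; E_A = (-1.4940 − 0.2700)/√2 = -1.2473.
Condition B: z_P = (72.3 − 69.3)/8.3 = 0.3614; z_E = (4.37 − 4.32)/1.0 = 0.0500; E_B = (0.3614 − 0.0500)/√2 = 0.2202.
E_A − E_B = -1.2473 − 0.2202 = -1.4675 ≈ -1.47.

-1.47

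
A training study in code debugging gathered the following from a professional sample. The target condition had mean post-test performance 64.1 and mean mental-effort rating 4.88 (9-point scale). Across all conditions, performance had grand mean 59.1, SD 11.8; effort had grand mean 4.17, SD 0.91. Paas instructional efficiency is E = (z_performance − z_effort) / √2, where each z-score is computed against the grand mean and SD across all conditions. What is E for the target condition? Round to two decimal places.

-0.25

z_performance = (64.1 − 59.1) / 11.8 = 5.0000 / 11.8 = 0.4237.
z_effort = (4.88 − 4.17) / 0.91 = 0.7100 / 0.91 = 0.7802.
z_P − z_E = 0.4237 − 0.7802 = -0.3565.
E = -0.3565 / √2 = -0.3565 / 1.41421 = -0.2521 ≈ -0.25.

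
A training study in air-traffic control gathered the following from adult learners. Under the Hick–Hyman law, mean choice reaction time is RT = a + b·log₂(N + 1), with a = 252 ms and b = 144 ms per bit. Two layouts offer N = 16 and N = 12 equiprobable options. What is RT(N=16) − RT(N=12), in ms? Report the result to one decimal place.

55.7

RT(16) = 252 + 144·log₂(17) = 252 + 144·4.0875 = 840.6000 ms.
RT(12) = 252 + 144·log₂(13) = 252 + 144·3.7004 = 784.8576 ms.
Difference = 840.6000 − 784.8576 = 55.7424 ≈ 55.7 ms.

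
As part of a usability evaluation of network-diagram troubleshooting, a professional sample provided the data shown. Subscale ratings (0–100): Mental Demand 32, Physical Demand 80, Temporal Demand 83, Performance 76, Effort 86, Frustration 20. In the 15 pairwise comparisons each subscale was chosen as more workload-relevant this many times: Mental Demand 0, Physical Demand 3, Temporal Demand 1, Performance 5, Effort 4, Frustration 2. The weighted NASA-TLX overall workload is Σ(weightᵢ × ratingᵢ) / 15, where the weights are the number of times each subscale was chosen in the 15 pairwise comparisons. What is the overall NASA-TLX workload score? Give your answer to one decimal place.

The tallies are the weights (they sum to 15).
Weighted sum = 0·32 + 3·80 + 1·83 + 5·76 + 4·86 + 2·20
            = 0 + 240 + 83 + 380 + 344 + 40 = 1087.
Overall workload = 1087 / 15 = 72.4667 ≈ 72.5.

72.5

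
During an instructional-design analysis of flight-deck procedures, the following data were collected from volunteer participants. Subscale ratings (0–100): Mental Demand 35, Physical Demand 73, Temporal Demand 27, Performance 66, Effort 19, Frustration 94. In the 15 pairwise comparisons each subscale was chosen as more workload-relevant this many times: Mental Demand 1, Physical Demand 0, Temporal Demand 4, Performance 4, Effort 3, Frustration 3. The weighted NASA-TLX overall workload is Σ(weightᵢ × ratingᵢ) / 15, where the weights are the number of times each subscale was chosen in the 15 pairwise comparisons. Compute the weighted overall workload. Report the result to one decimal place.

The tallies are the weights (they sum to 15).
Weighted sum = 1·35 + 0·73 + 4·27 + 4·66 + 3·19 + 3·94
            = 35 + 0 + 108 + 264 + 57 + 282 = 746.
Overall workload = 746 / 15 = 49.7333 ≈ 49.7.

49.7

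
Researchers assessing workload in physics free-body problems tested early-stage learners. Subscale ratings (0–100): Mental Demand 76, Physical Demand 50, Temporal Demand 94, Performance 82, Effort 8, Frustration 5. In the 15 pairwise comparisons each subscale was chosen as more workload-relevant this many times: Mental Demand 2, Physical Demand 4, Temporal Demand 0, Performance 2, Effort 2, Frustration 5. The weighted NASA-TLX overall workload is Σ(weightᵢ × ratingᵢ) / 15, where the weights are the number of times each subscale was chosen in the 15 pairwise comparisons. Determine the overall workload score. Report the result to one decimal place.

The tallies are the weights (they sum to 15).
Weighted sum = 2·76 + 4·50 + 0·94 + 2·82 + 2·8 + 5·5
            = 152 + 200 + 0 + 164 + 16 + 25 = 557.
Overall workload = 557 / 15 = 37.1333 ≈ 37.1.

37.1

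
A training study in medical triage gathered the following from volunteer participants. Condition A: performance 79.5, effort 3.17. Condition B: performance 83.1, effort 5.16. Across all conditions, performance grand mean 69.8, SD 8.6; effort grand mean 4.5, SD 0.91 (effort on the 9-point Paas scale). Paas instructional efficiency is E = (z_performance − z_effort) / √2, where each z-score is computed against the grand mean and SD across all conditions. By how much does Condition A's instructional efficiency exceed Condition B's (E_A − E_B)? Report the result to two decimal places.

Condition A: z_P = (79.5 − 69.8)/8.6 = 1.1279; z_E = (3.17 − 4.5)/0.91 = -1.4615; E_A = (1.1279 − (-1.4615))/√2 = 1.8310.
Condition B: z_P = (83.1 − 69.8)/8.6 = 1.5465; z_E = (5.16 − 4.5)/0.91 = 0.7253; E_B = (1.5465 − 0.7253)/√2 = 0.5807.
E_A − E_B = 1.8310 − 0.5807 = 1.2503 ≈ 1.25.

1.25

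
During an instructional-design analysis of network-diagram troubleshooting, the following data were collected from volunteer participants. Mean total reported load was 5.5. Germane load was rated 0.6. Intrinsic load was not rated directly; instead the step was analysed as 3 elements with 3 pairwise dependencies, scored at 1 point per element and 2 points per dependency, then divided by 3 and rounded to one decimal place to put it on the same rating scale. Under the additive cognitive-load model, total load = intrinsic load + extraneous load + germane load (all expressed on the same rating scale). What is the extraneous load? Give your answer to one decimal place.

Intrinsic (element-interactivity): (3 × 1 + 3 × 2) / 3 = 9 / 3 = 3.0000 → 3.0.
extraneous load = total − intrinsic − germane
             = 5.5 − 3.0 − 0.6 = 1.9.

1.9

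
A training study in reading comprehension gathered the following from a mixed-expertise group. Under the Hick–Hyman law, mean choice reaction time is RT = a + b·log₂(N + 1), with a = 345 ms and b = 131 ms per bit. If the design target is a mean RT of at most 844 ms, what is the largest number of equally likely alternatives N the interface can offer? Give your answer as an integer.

13

Set 345 + 131·log₂(N + 1) ≤ 844.
log₂(N + 1) ≤ (844 − 345) / 131 = 3.8092.
N + 1 ≤ 2^3.8092 = 14.0179.
N ≤ 13.0179, so the largest integer N is 13.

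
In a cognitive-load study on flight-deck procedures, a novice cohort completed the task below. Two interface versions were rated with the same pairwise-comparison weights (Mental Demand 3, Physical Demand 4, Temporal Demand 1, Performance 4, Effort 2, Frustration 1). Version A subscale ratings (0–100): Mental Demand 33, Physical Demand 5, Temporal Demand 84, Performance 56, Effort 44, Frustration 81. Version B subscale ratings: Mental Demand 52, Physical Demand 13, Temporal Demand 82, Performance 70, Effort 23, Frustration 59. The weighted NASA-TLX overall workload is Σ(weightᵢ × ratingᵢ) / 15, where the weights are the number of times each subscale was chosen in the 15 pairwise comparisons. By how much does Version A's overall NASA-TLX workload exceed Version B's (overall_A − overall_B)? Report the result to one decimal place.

-5.3

Version A weighted sum = 3·33 + 4·5 + 1·84 + 4·56 + 2·44 + 1·81 = 99 + 20 + 84 + 224 + 88 + 81 = 596; overall_A = 596/15 = 39.7333.
Version B weighted sum = 3·52 + 4·13 + 1·82 + 4·70 + 2·23 + 1·59 = 156 + 52 + 82 + 280 + 46 + 59 = 675; overall_B = 675/15 = 45.0000.
Difference = 39.7333 − 45.0000 = -5.2667 ≈ -5.3.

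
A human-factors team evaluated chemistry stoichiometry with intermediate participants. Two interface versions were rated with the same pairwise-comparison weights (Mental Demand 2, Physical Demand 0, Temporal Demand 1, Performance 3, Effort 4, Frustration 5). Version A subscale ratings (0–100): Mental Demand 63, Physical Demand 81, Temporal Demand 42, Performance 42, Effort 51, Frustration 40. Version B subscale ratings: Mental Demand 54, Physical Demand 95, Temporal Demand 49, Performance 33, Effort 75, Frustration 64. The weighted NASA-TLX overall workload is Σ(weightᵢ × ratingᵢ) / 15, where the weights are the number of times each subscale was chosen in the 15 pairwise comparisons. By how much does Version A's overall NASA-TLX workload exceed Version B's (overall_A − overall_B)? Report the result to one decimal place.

Version A weighted sum = 2·63 + 0·81 + 1·42 + 3·42 + 4·51 + 5·40 = 126 + 0 + 42 + 126 + 204 + 200 = 698; overall_A = 698/15 = 46.5333.
Version B weighted sum = 2·54 + 0·95 + 1·49 + 3·33 + 4·75 + 5·64 = 108 + 0 + 49 + 99 + 300 + 320 = 876; overall_B = 876/15 = 58.4000.
Difference = 46.5333 − 58.4000 = -11.8667 ≈ -11.9.

-11.9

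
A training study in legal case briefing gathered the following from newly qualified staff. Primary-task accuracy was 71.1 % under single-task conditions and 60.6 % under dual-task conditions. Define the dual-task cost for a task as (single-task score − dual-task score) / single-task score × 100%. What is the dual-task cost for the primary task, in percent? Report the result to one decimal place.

Cost = (71.1 − 60.6) / 71.1 × 100%
     = 10.5000 / 71.1 × 100% = 14.7679%.
≈ 14.8%.

14.8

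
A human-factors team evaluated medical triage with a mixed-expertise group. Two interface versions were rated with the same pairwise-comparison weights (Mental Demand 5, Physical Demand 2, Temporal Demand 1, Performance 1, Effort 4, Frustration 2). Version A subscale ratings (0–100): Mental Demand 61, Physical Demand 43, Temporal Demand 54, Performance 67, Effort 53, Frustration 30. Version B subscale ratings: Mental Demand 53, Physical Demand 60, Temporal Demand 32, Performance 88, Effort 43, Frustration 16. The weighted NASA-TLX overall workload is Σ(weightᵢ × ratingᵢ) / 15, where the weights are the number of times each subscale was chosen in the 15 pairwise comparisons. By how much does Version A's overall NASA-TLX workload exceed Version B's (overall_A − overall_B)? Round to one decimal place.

5.0

Version A weighted sum = 5·61 + 2·43 + 1·54 + 1·67 + 4·53 + 2·30 = 305 + 86 + 54 + 67 + 212 + 60 = 784; overall_A = 784/15 = 52.2667.
Version B weighted sum = 5·53 + 2·60 + 1·32 + 1·88 + 4·43 + 2·16 = 265 + 120 + 32 + 88 + 172 + 32 = 709; overall_B = 709/15 = 47.2667.
Difference = 52.2667 − 47.2667 = 5.0000 ≈ 5.0.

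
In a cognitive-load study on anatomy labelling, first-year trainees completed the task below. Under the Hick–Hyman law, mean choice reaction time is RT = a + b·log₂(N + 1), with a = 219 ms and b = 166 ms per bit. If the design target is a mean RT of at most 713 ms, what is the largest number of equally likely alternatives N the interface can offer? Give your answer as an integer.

6

Set 219 + 166·log₂(N + 1) ≤ 713.
log₂(N + 1) ≤ (713 − 219) / 166 = 2.9759.
N + 1 ≤ 2^2.9759 = 7.8675.
N ≤ 6.8675, so the largest integer N is 6.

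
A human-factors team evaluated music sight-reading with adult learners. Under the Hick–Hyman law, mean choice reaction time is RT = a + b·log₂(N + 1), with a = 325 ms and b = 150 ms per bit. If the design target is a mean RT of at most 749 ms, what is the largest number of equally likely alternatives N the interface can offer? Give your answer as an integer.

6

Set 325 + 150·log₂(N + 1) ≤ 749.
log₂(N + 1) ≤ (749 − 325) / 150 = 2.8267.
N + 1 ≤ 2^2.8267 = 7.0945.
N ≤ 6.0945, so the largest integer N is 6.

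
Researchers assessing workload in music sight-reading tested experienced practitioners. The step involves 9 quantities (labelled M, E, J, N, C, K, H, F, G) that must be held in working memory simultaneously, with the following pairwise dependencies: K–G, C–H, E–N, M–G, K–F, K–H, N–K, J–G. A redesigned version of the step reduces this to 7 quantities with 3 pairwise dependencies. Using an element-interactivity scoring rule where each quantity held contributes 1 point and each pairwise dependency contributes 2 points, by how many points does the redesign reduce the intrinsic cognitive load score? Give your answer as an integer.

Original: 9 × 1 + 8 × 2 = 9 + 16 = 25.
Redesigned: 7 × 1 + 3 × 2 = 7 + 6 = 13.
Reduction = 25 − 13 = 12.

12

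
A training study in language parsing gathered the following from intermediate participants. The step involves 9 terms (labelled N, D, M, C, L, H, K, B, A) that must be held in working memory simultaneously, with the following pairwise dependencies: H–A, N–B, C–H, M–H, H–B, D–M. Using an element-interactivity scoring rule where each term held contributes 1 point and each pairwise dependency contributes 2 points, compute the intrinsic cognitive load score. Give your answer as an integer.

21

Count of terms held simultaneously: 9.
Count of pairwise dependencies listed: 6.
Element contribution: 9 × 1 = 9.
Interaction contribution: 6 × 2 = 12.
Intrinsic load = 9 + 12 = 21.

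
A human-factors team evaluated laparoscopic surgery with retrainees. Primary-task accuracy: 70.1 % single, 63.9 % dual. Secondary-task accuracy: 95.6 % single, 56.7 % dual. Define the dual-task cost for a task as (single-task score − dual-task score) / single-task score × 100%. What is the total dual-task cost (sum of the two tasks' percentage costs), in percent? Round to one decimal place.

Primary cost = (70.1 − 63.9) / 70.1 × 100% = 8.8445%.
Secondary cost = (95.6 − 56.7) / 95.6 × 100% = 40.6904%.
Total = 8.8445% + 40.6904% = 49.5349% ≈ 49.5%.

49.5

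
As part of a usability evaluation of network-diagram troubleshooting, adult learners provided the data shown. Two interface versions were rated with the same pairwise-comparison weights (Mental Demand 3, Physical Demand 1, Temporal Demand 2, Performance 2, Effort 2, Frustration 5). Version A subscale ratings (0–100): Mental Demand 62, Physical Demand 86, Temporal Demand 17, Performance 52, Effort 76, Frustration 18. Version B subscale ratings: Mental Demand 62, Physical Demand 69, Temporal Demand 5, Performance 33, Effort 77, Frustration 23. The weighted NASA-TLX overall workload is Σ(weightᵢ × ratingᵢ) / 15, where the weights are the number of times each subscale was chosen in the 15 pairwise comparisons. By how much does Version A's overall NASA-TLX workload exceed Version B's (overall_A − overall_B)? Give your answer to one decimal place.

3.5

Version A weighted sum = 3·62 + 1·86 + 2·17 + 2·52 + 2·76 + 5·18 = 186 + 86 + 34 + 104 + 152 + 90 = 652; overall_A = 652/15 = 43.4667.
Version B weighted sum = 3·62 + 1·69 + 2·5 + 2·33 + 2·77 + 5·23 = 186 + 69 + 10 + 66 + 154 + 115 = 600; overall_B = 600/15 = 40.0000.
Difference = 43.4667 − 40.0000 = 3.4667 ≈ 3.5.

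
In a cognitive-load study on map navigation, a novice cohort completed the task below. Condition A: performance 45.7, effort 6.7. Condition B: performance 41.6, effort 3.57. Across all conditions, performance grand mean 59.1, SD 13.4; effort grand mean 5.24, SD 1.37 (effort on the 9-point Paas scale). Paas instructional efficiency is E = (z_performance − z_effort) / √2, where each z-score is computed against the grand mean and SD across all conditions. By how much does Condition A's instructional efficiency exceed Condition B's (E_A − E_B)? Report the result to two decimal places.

Condition A: z_P = (45.7 − 59.1)/13.4 = -1.0000; z_E = (6.7 − 5.24)/1.37 = 1.0657; E_A = (-1.0000 − 1.0657)/√2 = -1.4607.
Condition B: z_P = (41.6 − 59.1)/13.4 = -1.3060; z_E = (3.57 − 5.24)/1.37 = -1.2190; E_B = (-1.3060 − (-1.2190))/√2 = -0.0615.
E_A − E_B = -1.4607 − (-0.0615) = -1.3992 ≈ -1.40.

-1.40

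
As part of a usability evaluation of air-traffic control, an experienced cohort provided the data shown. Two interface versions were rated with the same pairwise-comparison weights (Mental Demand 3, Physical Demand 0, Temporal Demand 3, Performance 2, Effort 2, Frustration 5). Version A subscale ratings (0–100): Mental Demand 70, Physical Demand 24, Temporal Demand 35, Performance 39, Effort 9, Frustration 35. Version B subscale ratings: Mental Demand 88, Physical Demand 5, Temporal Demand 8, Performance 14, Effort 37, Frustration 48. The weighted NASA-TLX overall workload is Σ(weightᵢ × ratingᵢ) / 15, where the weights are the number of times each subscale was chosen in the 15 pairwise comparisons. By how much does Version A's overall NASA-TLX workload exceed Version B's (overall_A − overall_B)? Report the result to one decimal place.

Version A weighted sum = 3·70 + 0·24 + 3·35 + 2·39 + 2·9 + 5·35 = 210 + 0 + 105 + 78 + 18 + 175 = 586; overall_A = 586/15 = 39.0667.
Version B weighted sum = 3·88 + 0·5 + 3·8 + 2·14 + 2·37 + 5·48 = 264 + 0 + 24 + 28 + 74 + 240 = 630; overall_B = 630/15 = 42.0000.
Difference = 39.0667 − 42.0000 = -2.9333 ≈ -2.9.

-2.9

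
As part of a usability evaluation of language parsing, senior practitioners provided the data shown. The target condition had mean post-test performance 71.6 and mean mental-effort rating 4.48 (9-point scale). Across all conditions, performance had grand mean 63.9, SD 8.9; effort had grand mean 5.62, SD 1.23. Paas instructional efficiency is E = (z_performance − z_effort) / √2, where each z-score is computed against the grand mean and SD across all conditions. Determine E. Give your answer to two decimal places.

1.27

z_performance = (71.6 − 63.9) / 8.9 = 7.7000 / 8.9 = 0.8652.
z_effort = (4.48 − 5.62) / 1.23 = -1.1400 / 1.23 = -0.9268.
z_P − z_E = 0.8652 − (-0.9268) = 1.7920.
E = 1.7920 / √2 = 1.7920 / 1.41421 = 1.2671 ≈ 1.27.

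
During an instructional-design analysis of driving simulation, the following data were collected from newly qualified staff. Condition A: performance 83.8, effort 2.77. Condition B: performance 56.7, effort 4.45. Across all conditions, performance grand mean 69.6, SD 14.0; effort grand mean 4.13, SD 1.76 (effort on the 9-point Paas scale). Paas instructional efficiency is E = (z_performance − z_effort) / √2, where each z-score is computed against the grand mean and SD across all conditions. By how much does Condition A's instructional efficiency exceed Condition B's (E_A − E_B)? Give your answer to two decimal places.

Condition A: z_P = (83.8 − 69.6)/14.0 = 1.0143; z_E = (2.77 − 4.13)/1.76 = -0.7727; E_A = (1.0143 − (-0.7727))/√2 = 1.2636.
Condition B: z_P = (56.7 − 69.6)/14.0 = -0.9214; z_E = (4.45 − 4.13)/1.76 = 0.1818; E_B = (-0.9214 − 0.1818)/√2 = -0.7801.
E_A − E_B = 1.2636 − (-0.7801) = 2.0437 ≈ 2.04.

2.04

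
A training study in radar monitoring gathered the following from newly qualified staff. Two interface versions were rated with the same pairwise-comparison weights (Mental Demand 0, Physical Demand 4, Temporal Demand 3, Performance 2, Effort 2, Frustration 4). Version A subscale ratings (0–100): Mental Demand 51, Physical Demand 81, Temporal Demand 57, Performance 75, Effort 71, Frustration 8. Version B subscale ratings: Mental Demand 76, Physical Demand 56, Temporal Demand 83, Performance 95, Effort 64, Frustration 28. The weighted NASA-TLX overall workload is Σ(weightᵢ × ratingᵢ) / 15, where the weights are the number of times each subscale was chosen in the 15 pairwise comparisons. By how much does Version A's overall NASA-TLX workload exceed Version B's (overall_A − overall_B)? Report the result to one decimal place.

Version A weighted sum = 0·51 + 4·81 + 3·57 + 2·75 + 2·71 + 4·8 = 0 + 324 + 171 + 150 + 142 + 32 = 819; overall_A = 819/15 = 54.6000.
Version B weighted sum = 0·76 + 4·56 + 3·83 + 2·95 + 2·64 + 4·28 = 0 + 224 + 249 + 190 + 128 + 112 = 903; overall_B = 903/15 = 60.2000.
Difference = 54.6000 − 60.2000 = -5.6000 ≈ -5.6.

-5.6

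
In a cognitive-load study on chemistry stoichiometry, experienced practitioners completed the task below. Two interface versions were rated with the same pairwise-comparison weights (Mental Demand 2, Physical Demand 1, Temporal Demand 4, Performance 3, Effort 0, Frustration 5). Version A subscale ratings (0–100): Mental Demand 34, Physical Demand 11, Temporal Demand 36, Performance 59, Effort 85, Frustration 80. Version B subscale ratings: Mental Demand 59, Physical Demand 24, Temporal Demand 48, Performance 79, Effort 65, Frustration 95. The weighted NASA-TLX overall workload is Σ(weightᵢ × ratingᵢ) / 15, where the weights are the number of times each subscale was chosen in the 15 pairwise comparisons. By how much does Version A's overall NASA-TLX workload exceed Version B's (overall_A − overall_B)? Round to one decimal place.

-16.4

Version A weighted sum = 2·34 + 1·11 + 4·36 + 3·59 + 0·85 + 5·80 = 68 + 11 + 144 + 177 + 0 + 400 = 800; overall_A = 800/15 = 53.3333.
Version B weighted sum = 2·59 + 1·24 + 4·48 + 3·79 + 0·65 + 5·95 = 118 + 24 + 192 + 237 + 0 + 475 = 1046; overall_B = 1046/15 = 69.7333.
Difference = 53.3333 − 69.7333 = -16.4000 ≈ -16.4.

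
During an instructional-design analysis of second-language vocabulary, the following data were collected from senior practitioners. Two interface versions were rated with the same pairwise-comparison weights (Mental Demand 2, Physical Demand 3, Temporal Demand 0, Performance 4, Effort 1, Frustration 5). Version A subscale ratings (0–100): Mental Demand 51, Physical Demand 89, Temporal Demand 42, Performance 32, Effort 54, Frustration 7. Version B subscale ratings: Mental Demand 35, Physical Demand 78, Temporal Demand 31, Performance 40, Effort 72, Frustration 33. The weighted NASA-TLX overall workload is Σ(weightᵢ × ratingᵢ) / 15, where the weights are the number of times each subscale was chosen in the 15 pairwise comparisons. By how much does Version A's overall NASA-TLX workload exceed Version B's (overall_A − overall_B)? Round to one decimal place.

Version A weighted sum = 2·51 + 3·89 + 0·42 + 4·32 + 1·54 + 5·7 = 102 + 267 + 0 + 128 + 54 + 35 = 586; overall_A = 586/15 = 39.0667.
Version B weighted sum = 2·35 + 3·78 + 0·31 + 4·40 + 1·72 + 5·33 = 70 + 234 + 0 + 160 + 72 + 165 = 701; overall_B = 701/15 = 46.7333.
Difference = 39.0667 − 46.7333 = -7.6666 ≈ -7.7.

-7.7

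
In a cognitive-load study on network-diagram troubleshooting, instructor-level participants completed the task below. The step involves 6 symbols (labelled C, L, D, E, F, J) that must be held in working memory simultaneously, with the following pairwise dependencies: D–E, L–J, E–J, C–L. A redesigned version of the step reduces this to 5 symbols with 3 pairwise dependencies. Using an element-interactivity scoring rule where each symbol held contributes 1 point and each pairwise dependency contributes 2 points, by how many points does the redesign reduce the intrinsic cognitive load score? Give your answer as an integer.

3

Original: 6 × 1 + 4 × 2 = 6 + 8 = 14.
Redesigned: 5 × 1 + 3 × 2 = 5 + 6 = 11.
Reduction = 14 − 11 = 3.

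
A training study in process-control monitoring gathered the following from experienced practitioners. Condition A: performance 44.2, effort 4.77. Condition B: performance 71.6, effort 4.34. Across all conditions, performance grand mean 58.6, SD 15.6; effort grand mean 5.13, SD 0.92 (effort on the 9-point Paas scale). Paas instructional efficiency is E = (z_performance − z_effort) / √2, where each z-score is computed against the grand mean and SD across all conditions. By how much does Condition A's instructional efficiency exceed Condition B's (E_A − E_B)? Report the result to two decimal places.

Condition A: z_P = (44.2 − 58.6)/15.6 = -0.9231; z_E = (4.77 − 5.13)/0.92 = -0.3913; E_A = (-0.9231 − (-0.3913))/√2 = -0.3760.
Condition B: z_P = (71.6 − 58.6)/15.6 = 0.8333; z_E = (4.34 − 5.13)/0.92 = -0.8587; E_B = (0.8333 − (-0.8587))/√2 = 1.1964.
E_A − E_B = -0.3760 − 1.1964 = -1.5724 ≈ -1.57.

-1.57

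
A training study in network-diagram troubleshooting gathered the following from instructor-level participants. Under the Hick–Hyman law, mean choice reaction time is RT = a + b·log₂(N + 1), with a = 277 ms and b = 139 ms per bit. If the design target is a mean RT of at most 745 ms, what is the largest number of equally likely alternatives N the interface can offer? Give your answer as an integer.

Set 277 + 139·log₂(N + 1) ≤ 745.
log₂(N + 1) ≤ (745 − 277) / 139 = 3.3669.
N + 1 ≤ 2^3.3669 = 10.3166.
N ≤ 9.3166, so the largest integer N is 9.

9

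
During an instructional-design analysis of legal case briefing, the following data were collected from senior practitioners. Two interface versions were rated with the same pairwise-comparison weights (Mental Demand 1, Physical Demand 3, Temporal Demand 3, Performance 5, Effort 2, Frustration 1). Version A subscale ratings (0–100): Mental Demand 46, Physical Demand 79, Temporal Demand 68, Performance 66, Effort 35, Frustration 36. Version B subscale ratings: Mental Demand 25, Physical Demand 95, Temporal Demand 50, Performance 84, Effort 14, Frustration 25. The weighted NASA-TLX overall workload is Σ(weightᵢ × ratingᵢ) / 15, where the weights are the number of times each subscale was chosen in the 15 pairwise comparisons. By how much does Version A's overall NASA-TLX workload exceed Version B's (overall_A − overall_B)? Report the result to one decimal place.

-0.7

Version A weighted sum = 1·46 + 3·79 + 3·68 + 5·66 + 2·35 + 1·36 = 46 + 237 + 204 + 330 + 70 + 36 = 923; overall_A = 923/15 = 61.5333.
Version B weighted sum = 1·25 + 3·95 + 3·50 + 5·84 + 2·14 + 1·25 = 25 + 285 + 150 + 420 + 28 + 25 = 933; overall_B = 933/15 = 62.2000.
Difference = 61.5333 − 62.2000 = -0.6667 ≈ -0.7.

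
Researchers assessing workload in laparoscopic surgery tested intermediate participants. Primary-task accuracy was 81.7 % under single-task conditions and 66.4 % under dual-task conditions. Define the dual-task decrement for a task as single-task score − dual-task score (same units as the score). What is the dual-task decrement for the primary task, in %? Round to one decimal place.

Decrement = 81.7 − 66.4 = 15.3000 % ≈ 15.3 %.

15.3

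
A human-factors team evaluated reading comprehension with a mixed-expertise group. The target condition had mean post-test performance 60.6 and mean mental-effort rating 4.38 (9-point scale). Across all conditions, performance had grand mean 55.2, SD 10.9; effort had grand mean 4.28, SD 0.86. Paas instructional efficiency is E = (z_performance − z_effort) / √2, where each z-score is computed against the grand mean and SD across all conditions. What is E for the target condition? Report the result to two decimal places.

z_performance = (60.6 − 55.2) / 10.9 = 5.4000 / 10.9 = 0.4954.
z_effort = (4.38 − 4.28) / 0.86 = 0.1000 / 0.86 = 0.1163.
z_P − z_E = 0.4954 − 0.1163 = 0.3791.
E = 0.3791 / √2 = 0.3791 / 1.41421 = 0.2681 ≈ 0.27.

0.27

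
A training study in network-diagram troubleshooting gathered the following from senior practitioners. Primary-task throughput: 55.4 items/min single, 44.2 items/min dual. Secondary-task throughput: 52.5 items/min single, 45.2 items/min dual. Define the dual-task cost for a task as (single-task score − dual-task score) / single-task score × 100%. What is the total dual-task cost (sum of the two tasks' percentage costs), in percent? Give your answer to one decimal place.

Primary cost = (55.4 − 44.2) / 55.4 × 100% = 20.2166%.
Secondary cost = (52.5 − 45.2) / 52.5 × 100% = 13.9048%.
Total = 20.2166% + 13.9048% = 34.1214% ≈ 34.1%.

34.1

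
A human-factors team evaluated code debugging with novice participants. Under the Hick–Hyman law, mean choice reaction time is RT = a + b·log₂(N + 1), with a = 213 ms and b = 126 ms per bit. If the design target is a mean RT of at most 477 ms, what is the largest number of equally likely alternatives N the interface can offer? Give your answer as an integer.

3

Set 213 + 126·log₂(N + 1) ≤ 477.
log₂(N + 1) ≤ (477 − 213) / 126 = 2.0952.
N + 1 ≤ 2^2.0952 = 4.2729.
N ≤ 3.2729, so the largest integer N is 3.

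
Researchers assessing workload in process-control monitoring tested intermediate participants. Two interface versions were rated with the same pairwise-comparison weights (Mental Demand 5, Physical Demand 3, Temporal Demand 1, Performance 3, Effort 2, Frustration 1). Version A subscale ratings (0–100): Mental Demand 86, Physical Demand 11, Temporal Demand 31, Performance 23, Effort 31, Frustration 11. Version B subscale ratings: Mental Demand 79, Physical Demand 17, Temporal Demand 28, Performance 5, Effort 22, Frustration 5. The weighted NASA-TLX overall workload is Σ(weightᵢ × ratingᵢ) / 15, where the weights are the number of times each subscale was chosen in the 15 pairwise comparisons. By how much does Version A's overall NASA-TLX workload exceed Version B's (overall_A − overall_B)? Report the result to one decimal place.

6.5

Version A weighted sum = 5·86 + 3·11 + 1·31 + 3·23 + 2·31 + 1·11 = 430 + 33 + 31 + 69 + 62 + 11 = 636; overall_A = 636/15 = 42.4000.
Version B weighted sum = 5·79 + 3·17 + 1·28 + 3·5 + 2·22 + 1·5 = 395 + 51 + 28 + 15 + 44 + 5 = 538; overall_B = 538/15 = 35.8667.
Difference = 42.4000 − 35.8667 = 6.5333 ≈ 6.5.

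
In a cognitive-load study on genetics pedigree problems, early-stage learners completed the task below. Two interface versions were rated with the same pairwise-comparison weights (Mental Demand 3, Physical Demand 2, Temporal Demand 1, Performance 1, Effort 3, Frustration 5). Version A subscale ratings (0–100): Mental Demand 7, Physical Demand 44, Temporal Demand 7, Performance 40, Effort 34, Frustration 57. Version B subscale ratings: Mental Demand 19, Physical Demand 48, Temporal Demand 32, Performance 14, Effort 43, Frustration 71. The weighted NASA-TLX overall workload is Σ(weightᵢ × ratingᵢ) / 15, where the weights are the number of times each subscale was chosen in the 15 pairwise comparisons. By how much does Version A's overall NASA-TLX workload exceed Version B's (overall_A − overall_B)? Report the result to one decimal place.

-9.3

Version A weighted sum = 3·7 + 2·44 + 1·7 + 1·40 + 3·34 + 5·57 = 21 + 88 + 7 + 40 + 102 + 285 = 543; overall_A = 543/15 = 36.2000.
Version B weighted sum = 3·19 + 2·48 + 1·32 + 1·14 + 3·43 + 5·71 = 57 + 96 + 32 + 14 + 129 + 355 = 683; overall_B = 683/15 = 45.5333.
Difference = 36.2000 − 45.5333 = -9.3333 ≈ -9.3.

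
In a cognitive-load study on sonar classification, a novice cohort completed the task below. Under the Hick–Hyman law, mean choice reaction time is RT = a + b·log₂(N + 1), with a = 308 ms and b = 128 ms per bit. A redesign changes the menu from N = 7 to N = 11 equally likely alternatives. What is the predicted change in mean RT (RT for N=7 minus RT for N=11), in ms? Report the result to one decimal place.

RT(7) = 308 + 128·log₂(8) = 308 + 128·3.0000 = 692.0000 ms.
RT(11) = 308 + 128·log₂(12) = 308 + 128·3.5850 = 766.8800 ms.
Difference = 692.0000 − 766.8800 = -74.8800 ≈ -74.9 ms.

-74.9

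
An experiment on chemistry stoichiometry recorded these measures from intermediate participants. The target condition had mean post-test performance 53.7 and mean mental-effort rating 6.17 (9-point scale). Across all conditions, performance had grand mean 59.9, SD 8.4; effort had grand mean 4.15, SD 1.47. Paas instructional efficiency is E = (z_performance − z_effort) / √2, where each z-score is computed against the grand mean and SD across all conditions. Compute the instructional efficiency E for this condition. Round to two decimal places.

-1.49

z_performance = (53.7 − 59.9) / 8.4 = -6.2000 / 8.4 = -0.7381.
z_effort = (6.17 − 4.15) / 1.47 = 2.0200 / 1.47 = 1.3741.
z_P − z_E = -0.7381 − 1.3741 = -2.1122.
E = -2.1122 / √2 = -2.1122 / 1.41421 = -1.4936 ≈ -1.49.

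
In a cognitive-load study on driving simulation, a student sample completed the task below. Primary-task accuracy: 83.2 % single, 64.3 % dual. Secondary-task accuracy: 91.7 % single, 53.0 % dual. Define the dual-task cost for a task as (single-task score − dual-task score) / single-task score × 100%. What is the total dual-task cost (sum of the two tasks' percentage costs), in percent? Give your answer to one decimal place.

64.9

Primary cost = (83.2 − 64.3) / 83.2 × 100% = 22.7163%.
Secondary cost = (91.7 − 53.0) / 91.7 × 100% = 42.2028%.
Total = 22.7163% + 42.2028% = 64.9191% ≈ 64.9%.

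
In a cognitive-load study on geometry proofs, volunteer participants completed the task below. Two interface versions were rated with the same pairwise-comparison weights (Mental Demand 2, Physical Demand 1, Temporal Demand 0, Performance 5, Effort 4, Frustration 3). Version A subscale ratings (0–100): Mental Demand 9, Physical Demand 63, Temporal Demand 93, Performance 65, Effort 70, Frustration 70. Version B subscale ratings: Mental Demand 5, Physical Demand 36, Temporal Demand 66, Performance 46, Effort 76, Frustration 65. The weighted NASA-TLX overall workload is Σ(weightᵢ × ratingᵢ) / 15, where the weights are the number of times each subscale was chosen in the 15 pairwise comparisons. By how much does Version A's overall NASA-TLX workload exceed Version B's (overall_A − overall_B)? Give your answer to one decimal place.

Version A weighted sum = 2·9 + 1·63 + 0·93 + 5·65 + 4·70 + 3·70 = 18 + 63 + 0 + 325 + 280 + 210 = 896; overall_A = 896/15 = 59.7333.
Version B weighted sum = 2·5 + 1·36 + 0·66 + 5·46 + 4·76 + 3·65 = 10 + 36 + 0 + 230 + 304 + 195 = 775; overall_B = 775/15 = 51.6667.
Difference = 59.7333 − 51.6667 = 8.0666 ≈ 8.1.

8.1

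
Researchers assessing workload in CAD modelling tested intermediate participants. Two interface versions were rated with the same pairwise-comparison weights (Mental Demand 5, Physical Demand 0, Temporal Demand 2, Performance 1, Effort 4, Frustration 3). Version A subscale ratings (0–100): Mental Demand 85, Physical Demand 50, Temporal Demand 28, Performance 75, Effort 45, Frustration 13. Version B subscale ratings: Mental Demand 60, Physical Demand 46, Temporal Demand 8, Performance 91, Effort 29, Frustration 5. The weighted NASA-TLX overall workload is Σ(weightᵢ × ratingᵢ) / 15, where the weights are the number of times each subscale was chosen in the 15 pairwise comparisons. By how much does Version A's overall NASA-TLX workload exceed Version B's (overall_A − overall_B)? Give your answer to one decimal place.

Version A weighted sum = 5·85 + 0·50 + 2·28 + 1·75 + 4·45 + 3·13 = 425 + 0 + 56 + 75 + 180 + 39 = 775; overall_A = 775/15 = 51.6667.
Version B weighted sum = 5·60 + 0·46 + 2·8 + 1·91 + 4·29 + 3·5 = 300 + 0 + 16 + 91 + 116 + 15 = 538; overall_B = 538/15 = 35.8667.
Difference = 51.6667 − 35.8667 = 15.8000 ≈ 15.8.

15.8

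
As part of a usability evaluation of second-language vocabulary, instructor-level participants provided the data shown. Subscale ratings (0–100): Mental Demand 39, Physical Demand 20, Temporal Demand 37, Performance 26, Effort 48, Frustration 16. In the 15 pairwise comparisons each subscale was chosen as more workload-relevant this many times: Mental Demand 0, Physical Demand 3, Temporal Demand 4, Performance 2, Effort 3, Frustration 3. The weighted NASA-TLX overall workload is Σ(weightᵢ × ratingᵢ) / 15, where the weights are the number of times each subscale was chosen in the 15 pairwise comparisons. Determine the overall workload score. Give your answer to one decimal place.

The tallies are the weights (they sum to 15).
Weighted sum = 0·39 + 3·20 + 4·37 + 2·26 + 3·48 + 3·16
            = 0 + 60 + 148 + 52 + 144 + 48 = 452.
Overall workload = 452 / 15 = 30.1333 ≈ 30.1.

30.1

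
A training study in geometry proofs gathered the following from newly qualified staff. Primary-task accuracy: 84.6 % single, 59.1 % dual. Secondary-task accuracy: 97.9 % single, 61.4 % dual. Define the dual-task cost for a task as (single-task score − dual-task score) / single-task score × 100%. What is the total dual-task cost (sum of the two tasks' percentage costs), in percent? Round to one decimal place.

Primary cost = (84.6 − 59.1) / 84.6 × 100% = 30.1418%.
Secondary cost = (97.9 − 61.4) / 97.9 × 100% = 37.2829%.
Total = 30.1418% + 37.2829% = 67.4247% ≈ 67.4%.

67.4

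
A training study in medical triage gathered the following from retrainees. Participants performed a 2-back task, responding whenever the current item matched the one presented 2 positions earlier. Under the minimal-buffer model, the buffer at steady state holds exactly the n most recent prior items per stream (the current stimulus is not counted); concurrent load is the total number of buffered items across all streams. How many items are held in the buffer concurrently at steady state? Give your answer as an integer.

The buffer holds the 2 most recent prior items.
Steady-state concurrent load = 2 items.

2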